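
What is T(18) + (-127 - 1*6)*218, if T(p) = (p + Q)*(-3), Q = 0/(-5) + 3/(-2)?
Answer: -58087/2 ≈ -29044.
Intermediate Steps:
Q = -3/2 (Q = 0*(-1/5) + 3*(-1/2) = 0 - 3/2 = -3/2 ≈ -1.5000)
T(p) = 9/2 - 3*p (T(p) = (p - 3/2)*(-3) = (-3/2 + p)*(-3) = 9/2 - 3*p)
T(18) + (-127 - 1*6)*218 = (9/2 - 3*18) + (-127 - 1*6)*218 = (9/2 - 54) + (-127 - 6)*218 = -99/2 - 133*218 = -99/2 - 28994 = -58087/2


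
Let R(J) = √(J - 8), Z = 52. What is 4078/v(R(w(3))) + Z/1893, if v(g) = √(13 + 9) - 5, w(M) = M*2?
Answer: -12866038/1893 - 4078*√22/3 ≈ -13172.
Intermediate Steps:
w(M) = 2*M
R(J) = √(-8 + J)
v(g) = -5 + √22 (v(g) = √22 - 5 = -5 + √22)
4078/v(R(w(3))) + Z/1893 = 4078/(-5 + √22) + 52/1893 = 52/1893 + 4078/(-5 + √22)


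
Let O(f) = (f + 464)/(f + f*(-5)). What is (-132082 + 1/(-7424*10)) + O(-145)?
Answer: -9805726849/74240 ≈ -1.3208e+5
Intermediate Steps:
O(f) = -(464 + f)/(4*f) (O(f) = (464 + f)/(f - 5*f) = (464 + f)/((-4*f)) = (464 + f)*(-1/(4*f)) = -(464 + f)/(4*f))
(-132082 + 1/(-7424*10)) + O(-145) = (-132082 + 1/(-7424*10)) + (¼)*(-464 - 1*(-145))/(-145) = (-132082 + 1/(-74240)) + (¼)*(-1/145)*(-464 + 145) = (-132082 - 1/74240) + (¼)*(-1/145)*(-319) = -9805767681/74240 + 11/20 = -9805726849/74240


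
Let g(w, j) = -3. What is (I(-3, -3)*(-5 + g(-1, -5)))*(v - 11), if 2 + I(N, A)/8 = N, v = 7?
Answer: -1280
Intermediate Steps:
I(N, A) = -16 + 8*N
(I(-3, -3)*(-5 + g(-1, -5)))*(v - 11) = ((-16 + 8*(-3))*(-5 - 3))*(7 - 11) = ((-16 - 24)*(-8))*(-4) = -40*(-8)*(-4) = 320*(-4) = -1280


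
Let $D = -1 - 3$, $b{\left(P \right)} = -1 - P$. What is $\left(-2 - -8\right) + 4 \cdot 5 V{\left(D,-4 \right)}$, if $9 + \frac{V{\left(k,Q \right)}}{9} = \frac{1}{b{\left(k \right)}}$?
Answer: $-1554$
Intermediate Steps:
$D = -4$
$V{\left(k,Q \right)} = -81 + \frac{9}{-1 - k}$
$\left(-2 - -8\right) + 4 \cdot 5 V{\left(D,-4 \right)} = \left(-2 - -8\right) + 4 \cdot 5 \frac{9 \left(-10 - -36\right)}{1 - 4} = \left(-2 + 8\right) + 20 \frac{9 \left(-10 + 36\right)}{-3} = 6 + 20 \cdot 9 \left(- \frac{1}{3}\right) 26 = 6 + 20 \left(-78\right) = 6 - 1560 = -1554$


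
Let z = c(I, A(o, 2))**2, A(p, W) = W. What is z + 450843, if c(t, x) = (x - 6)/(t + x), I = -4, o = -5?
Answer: 450847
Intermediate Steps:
c(t, x) = (-6 + x)/(t + x)
z = 4 (z = ((-6 + 2)/(-4 + 2))**2 = (-4/(-2))**2 = (-1/2*(-4))**2 = 2**2 = 4)
z + 450843 = 4 + 450843 = 450847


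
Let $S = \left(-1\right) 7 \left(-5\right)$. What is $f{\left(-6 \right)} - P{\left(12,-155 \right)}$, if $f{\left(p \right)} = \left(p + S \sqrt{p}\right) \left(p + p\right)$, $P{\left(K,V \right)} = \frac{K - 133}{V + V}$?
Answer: $\frac{22199}{310} - 420 i \sqrt{6} \approx 71.61 - 1028.8 i$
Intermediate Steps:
$P{\left(K,V \right)} = \frac{-133 + K}{2 V}$
$S = 35$ ($S = \left(-7\right) \left(-5\right) = 35$)
$f{\left(p \right)} = 2 p \left(p + 35 \sqrt{p}\right)$ ($f{\left(p \right)} = \left(p + 35 \sqrt{p}\right) \left(p + p\right) = \left(p + 35 \sqrt{p}\right) 2 p = 2 p \left(p + 35 \sqrt{p}\right)$)
$f{\left(-6 \right)} - P{\left(12,-155 \right)} = \left(2 \left(-6\right)^{2} + 70 \left(-6\right)^{\frac{3}{2}}\right) - \frac{-133 + 12}{2 \left(-155\right)} = \left(2 \cdot 36 + 70 \left(- 6 i \sqrt{6}\right)\right) - \frac{1}{2} \left(- \frac{1}{155}\right) \left(-121\right) = \left(72 - 420 i \sqrt{6}\right) - \frac{121}{310} = \frac{22199}{310} - 420 i \sqrt{6}$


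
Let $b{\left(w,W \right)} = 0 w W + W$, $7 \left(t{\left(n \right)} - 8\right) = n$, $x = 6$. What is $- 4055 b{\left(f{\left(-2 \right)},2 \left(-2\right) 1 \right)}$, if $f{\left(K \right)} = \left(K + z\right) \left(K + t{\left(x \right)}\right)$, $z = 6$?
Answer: $16220$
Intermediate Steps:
$t{\left(n \right)} = 8 + \frac{n}{7}$
$f{\left(K \right)} = \left(6 + K\right) \left(\frac{62}{7} + K\right)$ ($f{\left(K \right)} = \left(K + 6\right) \left(K + \left(8 + \frac{1}{7} \cdot 6\right)\right) = \left(6 + K\right) \left(K + \left(8 + \frac{6}{7}\right)\right) = \left(6 + K\right) \left(K + \frac{62}{7}\right) = \left(6 + K\right) \left(\frac{62}{7} + K\right)$)
$b{\left(w,W \right)} = W$ ($b{\left(w,W \right)} = 0 W + W = 0 + W = W$)
$- 4055 b{\left(f{\left(-2 \right)},2 \left(-2\right) 1 \right)} = - 4055 \cdot 2 \left(-2\right) 1 = - 4055 \left(\left(-4\right) 1\right) = \left(-4055\right) \left(-4\right) = 16220$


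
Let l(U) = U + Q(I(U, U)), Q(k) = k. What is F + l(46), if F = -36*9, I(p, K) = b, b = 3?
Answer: -275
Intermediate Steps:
I(p, K) = 3
F = -324
l(U) = 3 + U (l(U) = U + 3 = 3 + U)
F + l(46) = -324 + (3 + 46) = -324 + 49 = -275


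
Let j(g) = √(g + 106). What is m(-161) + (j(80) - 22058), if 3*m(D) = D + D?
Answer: -66496/3 + √186 ≈ -22152.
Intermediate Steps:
j(g) = √(106 + g)
m(D) = 2*D/3 (m(D) = (D + D)/3 = (2*D)/3 = 2*D/3)
m(-161) + (j(80) - 22058) = (⅔)*(-161) + (√(106 + 80) - 22058) = -322/3 + (√186 - 22058) = -322/3 + (-22058 + √186) = -66496/3 + √186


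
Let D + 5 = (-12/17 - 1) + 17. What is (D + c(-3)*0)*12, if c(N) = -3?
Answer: 2100/17 ≈ 123.53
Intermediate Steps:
D = 175/17 (D = -5 + ((-12/17 - 1) + 17) = -5 + (-29/17 + 17) = -5 + 260/17 = 175/17 ≈ 10.294)
(D + c(-3)*0)*12 = (175/17 - 3*0)*12 = (175/17 + 0)*12 = (175/17)*12 = 2100/17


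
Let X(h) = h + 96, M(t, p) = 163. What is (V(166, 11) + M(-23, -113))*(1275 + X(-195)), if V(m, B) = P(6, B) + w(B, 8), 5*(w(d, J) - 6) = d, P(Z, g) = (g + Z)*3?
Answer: 1306536/5 ≈ 2.6131e+5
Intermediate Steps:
P(Z, g) = 3*Z + 3*g (P(Z, g) = (Z + g)*3 = 3*Z + 3*g)
X(h) = 96 + h
w(d, J) = 6 + d/5
V(m, B) = 24 + 16*B/5 (V(m, B) = (3*6 + 3*B) + (6 + B/5) = (18 + 3*B) + (6 + B/5) = 24 + 16*B/5)
(V(166, 11) + M(-23, -113))*(1275 + X(-195)) = ((24 + (16/5)*11) + 163)*(1275 + (96 - 195)) = ((24 + 176/5) + 163)*(1275 - 99) = (296/5 + 163)*1176 = (1111/5)*1176 = 1306536/5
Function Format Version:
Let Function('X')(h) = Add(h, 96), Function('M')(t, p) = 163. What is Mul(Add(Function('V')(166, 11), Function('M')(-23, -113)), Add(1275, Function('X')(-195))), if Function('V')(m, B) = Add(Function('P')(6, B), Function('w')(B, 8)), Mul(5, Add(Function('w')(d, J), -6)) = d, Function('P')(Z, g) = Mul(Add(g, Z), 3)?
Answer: Rational(1306536, 5) ≈ 2.6131e+5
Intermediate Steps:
Function('P')(Z, g) = Add(Mul(3, Z), Mul(3, g)) (Function('P')(Z, g) = Mul(Add(Z, g), 3) = Add(Mul(3, Z), Mul(3, g)))
Function('X')(h) = Add(96, h)
Function('w')(d, J) = Add(6, Mul(Rational(1, 5), d))
Function('V')(m, B) = Add(24, Mul(Rational(16, 5), B)) (Function('V')(m, B) = Add(Add(Mul(3, 6), Mul(3, B)), Add(6, Mul(Rational(1, 5), B))) = Add(Add(18, Mul(3, B)), Add(6, Mul(Rational(1, 5), B))) = Add(24, Mul(Rational(16, 5), B)))
Mul(Add(Function('V')(166, 11), Function('M')(-23, -113)), Add(1275, Function('X')(-195))) = Mul(Add(Add(24, Mul(Rational(16, 5), 11)), 163), Add(1275, Add(96, -195))) = Mul(Add(Add(24, Rational(176, 5)), 163), Add(1275, -99)) = Mul(Add(Rational(296, 5), 163), 1176) = Mul(Rational(1111, 5), 1176) = Rational(1306536, 5)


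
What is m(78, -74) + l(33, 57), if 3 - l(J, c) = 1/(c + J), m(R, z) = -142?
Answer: -12511/90 ≈ -139.01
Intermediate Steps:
l(J, c) = 3 - 1/(J + c) (l(J, c) = 3 - 1/(c + J) = 3 - 1/(J + c))
m(78, -74) + l(33, 57) = -142 + (-1 + 3*33 + 3*57)/(33 + 57) = -142 + (-1 + 99 + 171)/90 = -142 + (1/90)*269 = -142 + 269/90 = -12511/90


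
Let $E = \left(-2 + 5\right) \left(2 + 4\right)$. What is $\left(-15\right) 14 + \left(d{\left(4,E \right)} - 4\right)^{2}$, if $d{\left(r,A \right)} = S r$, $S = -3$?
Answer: $46$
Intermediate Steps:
$E = 18$ ($E = 3 \cdot 6 = 18$)
$d{\left(r,A \right)} = - 3 r$
$\left(-15\right) 14 + \left(d{\left(4,E \right)} - 4\right)^{2} = \left(-15\right) 14 + \left(\left(-3\right) 4 - 4\right)^{2} = -210 + \left(-12 - 4\right)^{2} = -210 + \left(-16\right)^{2} = -210 + 256 = 46$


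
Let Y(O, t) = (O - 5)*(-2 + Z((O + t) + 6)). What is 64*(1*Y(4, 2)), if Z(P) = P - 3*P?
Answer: 1664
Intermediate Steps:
Z(P) = -2*P
Y(O, t) = (-5 + O)*(-14 - 2*O - 2*t) (Y(O, t) = (O - 5)*(-2 - 2*((O + t) + 6)) = (-5 + O)*(-2 - 2*(6 + O + t)) = (-5 + O)*(-2 + (-12 - 2*O - 2*t)) = (-5 + O)*(-14 - 2*O - 2*t))
64*(1*Y(4, 2)) = 64*(1*(70 - 4*4 - 2*4**2 + 10*2 - 2*4*2)) = 64*(1*(70 - 16 - 2*16 + 20 - 16)) = 64*(1*(70 - 16 - 32 + 20 - 16)) = 64*(1*26) = 64*26 = 1664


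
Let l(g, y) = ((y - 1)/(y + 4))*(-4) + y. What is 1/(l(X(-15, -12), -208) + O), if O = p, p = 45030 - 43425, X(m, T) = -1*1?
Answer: 51/71038 ≈ 0.00071793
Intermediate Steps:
X(m, T) = -1
p = 1605
l(g, y) = y - 4*(-1 + y)/(4 + y) (l(g, y) = ((-1 + y)/(4 + y))*(-4) + y = -4*(-1 + y)/(4 + y) + y = y - 4*(-1 + y)/(4 + y))
O = 1605
1/(l(X(-15, -12), -208) + O) = 1/((4 + (-208)²)/(4 - 208) + 1605) = 1/((4 + 43264)/(-204) + 1605) = 1/(-1/204*43268 + 1605) = 1/(-10817/51 + 1605) = 1/(71038/51) = 51/71038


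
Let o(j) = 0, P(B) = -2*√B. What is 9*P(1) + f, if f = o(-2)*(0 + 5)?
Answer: -18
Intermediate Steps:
f = 0 (f = 0*(0 + 5) = 0*5 = 0)
9*P(1) + f = 9*(-2*√1) + 0 = 9*(-2*1) + 0 = 9*(-2) + 0 = -18 + 0 = -18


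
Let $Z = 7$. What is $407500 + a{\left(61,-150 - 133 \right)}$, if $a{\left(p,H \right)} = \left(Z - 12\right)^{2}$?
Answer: $407525$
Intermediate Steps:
$a{\left(p,H \right)} = 25$ ($a{\left(p,H \right)} = \left(7 - 12\right)^{2} = \left(-5\right)^{2} = 25$)
$407500 + a{\left(61,-150 - 133 \right)} = 407500 + 25 = 407525$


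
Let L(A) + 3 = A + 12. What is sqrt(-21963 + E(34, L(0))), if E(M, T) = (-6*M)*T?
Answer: I*sqrt(23799) ≈ 154.27*I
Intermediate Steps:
L(A) = 9 + A (L(A) = -3 + (A + 12) = -3 + (12 + A) = 9 + A)
E(M, T) = -6*M*T
sqrt(-21963 + E(34, L(0))) = sqrt(-21963 - 6*34*(9 + 0)) = sqrt(-21963 - 6*34*9) = sqrt(-21963 - 1836) = sqrt(-23799) = I*sqrt(23799)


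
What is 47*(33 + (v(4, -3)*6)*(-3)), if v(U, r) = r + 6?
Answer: -987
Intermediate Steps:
v(U, r) = 6 + r
47*(33 + (v(4, -3)*6)*(-3)) = 47*(33 + ((6 - 3)*6)*(-3)) = 47*(33 + (3*6)*(-3)) = 47*(33 + 18*(-3)) = 47*(33 - 54) = 47*(-21) = -987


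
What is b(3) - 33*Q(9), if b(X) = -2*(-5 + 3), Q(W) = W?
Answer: -293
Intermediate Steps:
b(X) = 4 (b(X) = -2*(-2) = 4)
b(3) - 33*Q(9) = 4 - 33*9 = 4 - 297 = -293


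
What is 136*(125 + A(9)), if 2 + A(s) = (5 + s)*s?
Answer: 33864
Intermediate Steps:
A(s) = -2 + s*(5 + s) (A(s) = -2 + (5 + s)*s = -2 + s*(5 + s))
136*(125 + A(9)) = 136*(125 + (-2 + 9² + 5*9)) = 136*(125 + (-2 + 81 + 45)) = 136*(125 + 124) = 136*249 = 33864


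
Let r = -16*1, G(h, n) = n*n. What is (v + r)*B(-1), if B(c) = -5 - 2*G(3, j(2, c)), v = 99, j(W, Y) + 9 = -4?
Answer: -28469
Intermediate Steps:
j(W, Y) = -13 (j(W, Y) = -9 - 4 = -13)
G(h, n) = n²
B(c) = -343 (B(c) = -5 - 2*(-13)² = -5 - 2*169 = -5 - 338 = -343)
r = -16
(v + r)*B(-1) = (99 - 16)*(-343) = 83*(-343) = -28469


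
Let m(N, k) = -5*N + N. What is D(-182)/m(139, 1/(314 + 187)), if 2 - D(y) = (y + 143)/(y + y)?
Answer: -53/15568 ≈ -0.0034044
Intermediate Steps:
D(y) = 2 - (143 + y)/(2*y) (D(y) = 2 - (y + 143)/(y + y) = 2 - (143 + y)/(2*y))
m(N, k) = -4*N
D(-182)/m(139, 1/(314 + 187)) = ((½)*(-143 + 3*(-182))/(-182))/((-4*139)) = ((½)*(-1/182)*(-143 - 546))/(-556) = ((½)*(-1/182)*(-689))*(-1/556) = (53/28)*(-1/556) = -53/15568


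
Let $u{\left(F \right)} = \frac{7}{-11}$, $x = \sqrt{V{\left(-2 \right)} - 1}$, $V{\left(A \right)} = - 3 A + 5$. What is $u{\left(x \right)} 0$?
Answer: $0$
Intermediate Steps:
$V{\left(A \right)} = 5 - 3 A$
$x = \sqrt{10}$ ($x = \sqrt{\left(5 - -6\right) - 1} = \sqrt{\left(5 + 6\right) - 1} = \sqrt{11 - 1} = \sqrt{10} \approx 3.1623$)
$u{\left(F \right)} = - \frac{7}{11}$ ($u{\left(F \right)} = 7 \left(- \frac{1}{11}\right) = - \frac{7}{11}$)
$u{\left(x \right)} 0 = \left(- \frac{7}{11}\right) 0 = 0$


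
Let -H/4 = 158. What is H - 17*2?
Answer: -666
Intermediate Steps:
H = -632 (H = -4*158 = -632)
H - 17*2 = -632 - 17*2 = -632 - 34 = -666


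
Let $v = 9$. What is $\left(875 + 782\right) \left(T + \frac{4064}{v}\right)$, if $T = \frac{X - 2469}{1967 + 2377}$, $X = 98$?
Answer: $\frac{9739115263}{13032} \approx 7.4732 \cdot 10^{5}$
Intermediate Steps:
$T = - \frac{2371}{4344}$ ($T = \frac{98 - 2469}{1967 + 2377} = - \frac{2371}{4344} \approx -0.54581$)
$\left(875 + 782\right) \left(T + \frac{4064}{v}\right) = \left(875 + 782\right) \left(- \frac{2371}{4344} + \frac{4064}{9}\right) = 1657 \left(- \frac{2371}{4344} + 4064 \cdot \frac{1}{9}\right) = 1657 \left(- \frac{2371}{4344} + \frac{4064}{9}\right) = 1657 \cdot \frac{5877559}{13032} = \frac{9739115263}{13032}$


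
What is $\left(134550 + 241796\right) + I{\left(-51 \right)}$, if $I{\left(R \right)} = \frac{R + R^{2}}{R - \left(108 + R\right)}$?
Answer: $\frac{6773803}{18} \approx 3.7632 \cdot 10^{5}$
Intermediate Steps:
$I{\left(R \right)} = - \frac{R}{108} - \frac{R^{2}}{108}$ ($I{\left(R \right)} = \frac{R + R^{2}}{-108} = \left(R + R^{2}\right) \left(- \frac{1}{108}\right) = - \frac{R}{108} - \frac{R^{2}}{108}$)
$\left(134550 + 241796\right) + I{\left(-51 \right)} = \left(134550 + 241796\right) - - \frac{17 \left(1 - 51\right)}{36} = 376346 - \left(- \frac{17}{36}\right) \left(-50\right) = 376346 - \frac{425}{18} = \frac{6773803}{18}$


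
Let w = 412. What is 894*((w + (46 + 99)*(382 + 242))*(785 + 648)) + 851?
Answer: 116441923835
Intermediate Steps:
894*((w + (46 + 99)*(382 + 242))*(785 + 648)) + 851 = 894*((412 + (46 + 99)*(382 + 242))*(785 + 648)) + 851 = 894*((412 + 145*624)*1433) + 851 = 894*((412 + 90480)*1433) + 851 = 894*(90892*1433) + 851 = 894*130248236 + 851 = 116441922984 + 851 = 116441923835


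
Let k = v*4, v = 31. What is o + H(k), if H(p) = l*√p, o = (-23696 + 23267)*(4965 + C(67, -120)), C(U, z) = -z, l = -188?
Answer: -2181465 - 376*√31 ≈ -2.1836e+6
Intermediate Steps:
k = 124 (k = 31*4 = 124)
o = -2181465 (o = (-23696 + 23267)*(4965 - 1*(-120)) = -429*(4965 + 120) = -429*5085 = -2181465)
H(p) = -188*√p
o + H(k) = -2181465 - 376*√31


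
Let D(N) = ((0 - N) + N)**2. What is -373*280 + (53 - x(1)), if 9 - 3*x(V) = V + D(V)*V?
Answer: -313169/3 ≈ -1.0439e+5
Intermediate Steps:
D(N) = 0 (D(N) = (-N + N)**2 = 0**2 = 0)
x(V) = 3 - V/3 (x(V) = 3 - (V + 0*V)/3 = 3 - (V + 0)/3 = 3 - V/3)
-373*280 + (53 - x(1)) = -373*280 + (53 - (3 - 1/3*1)) = -104440 + (53 - (3 - 1/3)) = -104440 + (53 - 1*8/3) = -104440 + (53 - 8/3) = -104440 + 151/3 = -313169/3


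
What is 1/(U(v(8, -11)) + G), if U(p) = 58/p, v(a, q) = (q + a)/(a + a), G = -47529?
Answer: -3/143515 ≈ -2.0904e-5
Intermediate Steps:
v(a, q) = (a + q)/(2*a) (v(a, q) = (a + q)/((2*a)) = (a + q)*(1/(2*a)) = (a + q)/(2*a))
1/(U(v(8, -11)) + G) = 1/(58/(((½)*(8 - 11)/8)) - 47529) = 1/(58/(((½)*(⅛)*(-3))) - 47529) = 1/(58/(-3/16) - 47529) = 1/(58*(-16/3) - 47529) = 1/(-928/3 - 47529) = 1/(-143515/3) = -3/143515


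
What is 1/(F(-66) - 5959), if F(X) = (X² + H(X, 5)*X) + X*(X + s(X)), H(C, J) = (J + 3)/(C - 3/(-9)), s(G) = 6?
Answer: 197/465913 ≈ 0.00042283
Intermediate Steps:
H(C, J) = (3 + J)/(⅓ + C) (H(C, J) = (3 + J)/(C - 3*(-⅑)) = (3 + J)/(C + ⅓) = (3 + J)/(⅓ + C))
F(X) = X² + X*(6 + X) + 24*X/(1 + 3*X) (F(X) = (X² + (3*(3 + 5)/(1 + 3*X))*X) + X*(X + 6) = (X² + (3*8/(1 + 3*X))*X) + X*(6 + X) = (X² + (24/(1 + 3*X))*X) + X*(6 + X) = (X² + 24*X/(1 + 3*X)) + X*(6 + X) = X² + X*(6 + X) + 24*X/(1 + 3*X))
1/(F(-66) - 5959) = 1/(2*(-66)*(12 + (1 + 3*(-66))*(3 - 66))/(1 + 3*(-66)) - 5959) = 1/(2*(-66)*(12 + (1 - 198)*(-63))/(1 - 198) - 5959) = 1/(2*(-66)*(12 - 197*(-63))/(-197) - 5959) = 1/(2*(-66)*(-1/197)*(12 + 12411) - 5959) = 1/(2*(-66)*(-1/197)*12423 - 5959) = 1/(1639836/197 - 5959) = 1/(465913/197) = 197/465913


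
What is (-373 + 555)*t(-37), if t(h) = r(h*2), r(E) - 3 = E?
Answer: -12922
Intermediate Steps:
r(E) = 3 + E
t(h) = 3 + 2*h (t(h) = 3 + h*2 = 3 + 2*h)
(-373 + 555)*t(-37) = (-373 + 555)*(3 + 2*(-37)) = 182*(3 - 74) = 182*(-71) = -12922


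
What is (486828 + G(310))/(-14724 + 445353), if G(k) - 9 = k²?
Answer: 582937/430629 ≈ 1.3537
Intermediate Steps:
G(k) = 9 + k²
(486828 + G(310))/(-14724 + 445353) = (486828 + (9 + 310²))/(-14724 + 445353) = (486828 + (9 + 96100))/430629 = (486828 + 96109)*(1/430629) = 582937*(1/430629) = 582937/430629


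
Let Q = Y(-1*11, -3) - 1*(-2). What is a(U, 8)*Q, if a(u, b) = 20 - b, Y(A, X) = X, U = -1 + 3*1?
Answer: -12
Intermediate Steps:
U = 2 (U = -1 + 3 = 2)
Q = -1 (Q = -3 - 1*(-2) = -3 + 2 = -1)
a(U, 8)*Q = (20 - 1*8)*(-1) = (20 - 8)*(-1) = 12*(-1) = -12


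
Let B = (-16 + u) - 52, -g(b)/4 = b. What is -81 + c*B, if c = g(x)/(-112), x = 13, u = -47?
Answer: -3763/28 ≈ -134.39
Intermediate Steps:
g(b) = -4*b
c = 13/28 (c = -4*13/(-112) = -52*(-1/112) = 13/28 ≈ 0.46429)
B = -115 (B = (-16 - 47) - 52 = -63 - 52 = -115)
-81 + c*B = -81 + (13/28)*(-115) = -81 - 1495/28 = -3763/28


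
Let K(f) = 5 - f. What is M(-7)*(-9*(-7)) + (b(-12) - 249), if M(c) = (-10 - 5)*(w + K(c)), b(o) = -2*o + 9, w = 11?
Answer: -21951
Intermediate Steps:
b(o) = 9 - 2*o
M(c) = -240 + 15*c (M(c) = (-10 - 5)*(11 + (5 - c)) = -15*(16 - c) = -240 + 15*c)
M(-7)*(-9*(-7)) + (b(-12) - 249) = (-240 + 15*(-7))*(-9*(-7)) + ((9 - 2*(-12)) - 249) = (-240 - 105)*63 + ((9 + 24) - 249) = -345*63 + (33 - 249) = -21735 - 216 = -21951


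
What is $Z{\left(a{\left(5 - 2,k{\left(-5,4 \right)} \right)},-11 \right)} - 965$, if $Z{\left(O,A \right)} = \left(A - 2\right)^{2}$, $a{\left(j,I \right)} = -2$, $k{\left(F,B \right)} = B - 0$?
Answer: $-796$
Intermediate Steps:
$k{\left(F,B \right)} = B$ ($k{\left(F,B \right)} = B + 0 = B$)
$Z{\left(O,A \right)} = \left(-2 + A\right)^{2}$
$Z{\left(a{\left(5 - 2,k{\left(-5,4 \right)} \right)},-11 \right)} - 965 = \left(-2 - 11\right)^{2} - 965 = \left(-13\right)^{2} - 965 = 169 - 965 = -796$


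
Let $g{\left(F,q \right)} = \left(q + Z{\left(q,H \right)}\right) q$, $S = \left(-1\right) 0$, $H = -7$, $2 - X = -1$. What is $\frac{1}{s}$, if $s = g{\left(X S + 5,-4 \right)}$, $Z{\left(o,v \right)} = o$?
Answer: $\frac{1}{32} \approx 0.03125$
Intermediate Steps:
$X = 3$ ($X = 2 - -1 = 2 + 1 = 3$)
$S = 0$
$g{\left(F,q \right)} = 2 q^{2}$ ($g{\left(F,q \right)} = \left(q + q\right) q = 2 q q = 2 q^{2}$)
$s = 32$ ($s = 2 \left(-4\right)^{2} = 2 \cdot 16 = 32$)
$\frac{1}{s} = \frac{1}{32}$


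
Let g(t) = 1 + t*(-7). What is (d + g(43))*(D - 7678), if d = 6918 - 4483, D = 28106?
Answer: 43613780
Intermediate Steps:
g(t) = 1 - 7*t
d = 2435
(d + g(43))*(D - 7678) = (2435 + (1 - 7*43))*(28106 - 7678) = (2435 + (1 - 301))*20428 = (2435 - 300)*20428 = 2135*20428 = 43613780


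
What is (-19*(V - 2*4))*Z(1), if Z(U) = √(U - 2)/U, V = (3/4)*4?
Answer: 95*I ≈ 95.0*I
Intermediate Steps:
V = 3 (V = (3*(¼))*4 = (¾)*4 = 3)
Z(U) = √(-2 + U)/U
(-19*(V - 2*4))*Z(1) = (-19*(3 - 2*4))*(√(-2 + 1)/1) = (-19*(3 - 8))*(1*√(-1)) = (-19*(-5))*(1*I) = 95*I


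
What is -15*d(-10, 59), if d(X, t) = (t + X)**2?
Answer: -36015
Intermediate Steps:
d(X, t) = (X + t)**2
-15*d(-10, 59) = -15*(-10 + 59)**2 = -15*49**2 = -15*2401 = -36015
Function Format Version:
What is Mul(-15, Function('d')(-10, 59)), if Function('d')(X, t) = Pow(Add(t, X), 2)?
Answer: -36015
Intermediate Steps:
Function('d')(X, t) = Pow(Add(X, t), 2)
Mul(-15, Function('d')(-10, 59)) = Mul(-15, Pow(Add(-10, 59), 2)) = Mul(-15, Pow(49, 2)) = Mul(-15, 2401) = -36015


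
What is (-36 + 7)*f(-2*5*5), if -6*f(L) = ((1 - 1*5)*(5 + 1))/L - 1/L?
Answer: 29/12 ≈ 2.4167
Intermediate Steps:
f(L) = 25/(6*L) (f(L) = -(((1 - 1*5)*(5 + 1))/L - 1/L)/6 = -(((1 - 5)*6)/L - 1/L)/6 = -((-4*6)/L - 1/L)/6 = -(-24/L - 1/L)/6 = -(-25)/(6*L) = 25/(6*L))
(-36 + 7)*f(-2*5*5) = (-36 + 7)*(25/(6*((-2*5*5)))) = -725/(6*((-10*5))) = -725/(6*(-50)) = -725*(-1)/(6*50) = -29*(-1/12) = 29/12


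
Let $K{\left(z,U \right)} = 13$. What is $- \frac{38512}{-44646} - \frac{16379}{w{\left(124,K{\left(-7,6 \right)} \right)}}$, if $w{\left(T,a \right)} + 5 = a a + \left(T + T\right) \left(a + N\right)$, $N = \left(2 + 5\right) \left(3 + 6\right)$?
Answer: $\frac{66665}{60629268} \approx 0.0010996$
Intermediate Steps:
$N = 63$ ($N = 7 \cdot 9 = 63$)
$w{\left(T,a \right)} = -5 + a^{2} + 2 T \left(63 + a\right)$ ($w{\left(T,a \right)} = -5 + \left(a a + \left(T + T\right) \left(a + 63\right)\right) = -5 + \left(a^{2} + 2 T \left(63 + a\right)\right) = -5 + a^{2} + 2 T \left(63 + a\right)$)
$- \frac{38512}{-44646} - \frac{16379}{w{\left(124,K{\left(-7,6 \right)} \right)}} = - \frac{38512}{-44646} - \frac{16379}{-5 + 13^{2} + 126 \cdot 124 + 2 \cdot 124 \cdot 13} = \left(-38512\right) \left(- \frac{1}{44646}\right) - \frac{16379}{-5 + 169 + 15624 + 3224} = \frac{19256}{22323} - \frac{16379}{19012} = \frac{66665}{60629268}$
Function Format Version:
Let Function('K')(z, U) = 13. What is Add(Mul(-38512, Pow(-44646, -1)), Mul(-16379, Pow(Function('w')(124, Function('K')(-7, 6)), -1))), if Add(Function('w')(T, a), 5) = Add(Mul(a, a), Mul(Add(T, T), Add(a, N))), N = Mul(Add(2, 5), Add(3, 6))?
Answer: Rational(66665, 60629268) ≈ 0.0010996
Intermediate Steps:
N = 63 (N = Mul(7, 9) = 63)
Function('w')(T, a) = Add(-5, Pow(a, 2), Mul(2, T, Add(63, a))) (Function('w')(T, a) = Add(-5, Add(Mul(a, a), Mul(Add(T, T), Add(a, 63)))) = Add(-5, Add(Pow(a, 2), Mul(Mul(2, T), Add(63, a)))) = Add(-5, Add(Pow(a, 2), Mul(2, T, Add(63, a)))) = Add(-5, Pow(a, 2), Mul(2, T, Add(63, a))))
Add(Mul(-38512, Pow(-44646, -1)), Mul(-16379, Pow(Function('w')(124, Function('K')(-7, 6)), -1))) = Add(Mul(-38512, Pow(-44646, -1)), Mul(-16379, Pow(Add(-5, Pow(13, 2), Mul(126, 124), Mul(2, 124, 13)), -1))) = Add(Mul(-38512, Rational(-1, 44646)), Mul(-16379, Pow(Add(-5, 169, 15624, 3224), -1))) = Add(Rational(19256, 22323), Mul(-16379, Pow(19012, -1))) = Add(Rational(19256, 22323), Mul(-16379, Rational(1, 19012))) = Add(Rational(19256, 22323), Rational(-16379, 19012)) = Rational(66665, 60629268)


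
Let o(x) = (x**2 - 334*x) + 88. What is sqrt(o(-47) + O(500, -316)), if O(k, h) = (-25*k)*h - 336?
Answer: 3*sqrt(440851) ≈ 1991.9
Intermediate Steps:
o(x) = 88 + x**2 - 334*x
O(k, h) = -336 - 25*h*k (O(k, h) = -25*h*k - 336 = -336 - 25*h*k)
sqrt(o(-47) + O(500, -316)) = sqrt((88 + (-47)**2 - 334*(-47)) + (-336 - 25*(-316)*500)) = sqrt((88 + 2209 + 15698) + (-336 + 3950000)) = sqrt(17995 + 3949664) = sqrt(3967659) = 3*sqrt(440851)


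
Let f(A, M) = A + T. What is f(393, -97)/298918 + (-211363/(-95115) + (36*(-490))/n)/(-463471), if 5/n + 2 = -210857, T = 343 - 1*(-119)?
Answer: -21150518887791378799/13177215395713470 ≈ -1605.1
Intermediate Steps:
T = 462 (T = 343 + 119 = 462)
f(A, M) = 462 + A (f(A, M) = A + 462 = 462 + A)
n = -5/210859 (n = 5/(-2 - 210857) = 5/(-210859) = 5*(-1/210859) = -5/210859 ≈ -2.3713e-5)
f(393, -97)/298918 + (-211363/(-95115) + (36*(-490))/n)/(-463471) = (462 + 393)/298918 + (-211363/(-95115) + (36*(-490))/(-5/210859))/(-463471) = 855*(1/298918) + (-211363*(-1/95115) - 17640*(-210859/5))*(-1/463471) = 855/298918 + (211363/95115 + 743910552)*(-1/463471) = 855/298918 + (70757052364843/95115)*(-1/463471) = 855/298918 - 70757052364843/44083044165 = -21150518887791378799/13177215395713470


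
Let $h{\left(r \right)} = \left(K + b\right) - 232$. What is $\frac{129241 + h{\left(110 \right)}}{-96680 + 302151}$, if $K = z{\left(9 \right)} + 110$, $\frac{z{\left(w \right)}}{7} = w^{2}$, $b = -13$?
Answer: $\frac{129673}{205471} \approx 0.6311$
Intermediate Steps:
$z{\left(w \right)} = 7 w^{2}$
$K = 677$ ($K = 7 \cdot 9^{2} + 110 = 7 \cdot 81 + 110 = 567 + 110 = 677$)
$h{\left(r \right)} = 432$ ($h{\left(r \right)} = \left(677 - 13\right) - 232 = 664 - 232 = 432$)
$\frac{129241 + h{\left(110 \right)}}{-96680 + 302151} = \frac{129241 + 432}{-96680 + 302151} = \frac{129673}{205471}$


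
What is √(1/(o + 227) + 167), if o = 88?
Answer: √1841210/105 ≈ 12.923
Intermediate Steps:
√(1/(o + 227) + 167) = √(1/(88 + 227) + 167) = √(1/315 + 167) = √(52606/315) = √1841210/105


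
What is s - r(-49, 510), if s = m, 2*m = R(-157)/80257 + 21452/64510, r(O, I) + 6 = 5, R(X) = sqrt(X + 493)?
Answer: 37618/32255 + 2*sqrt(21)/80257 ≈ 1.1664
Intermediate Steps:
R(X) = sqrt(493 + X)
r(O, I) = -1 (r(O, I) = -6 + 5 = -1)
m = 5363/32255 + 2*sqrt(21)/80257 (m = (sqrt(493 - 157)/80257 + 21452/64510)/2 = (sqrt(336)*(1/80257) + 21452*(1/64510))/2 = ((4*sqrt(21))*(1/80257) + 10726/32255)/2 = (4*sqrt(21)/80257 + 10726/32255)/2 = (10726/32255 + 4*sqrt(21)/80257)/2 = 5363/32255 + 2*sqrt(21)/80257 ≈ 0.16638)
s = 5363/32255 + 2*sqrt(21)/80257 ≈ 0.16638
s - r(-49, 510) = (5363/32255 + 2*sqrt(21)/80257) - 1*(-1) = (5363/32255 + 2*sqrt(21)/80257) + 1 = 37618/32255 + 2*sqrt(21)/80257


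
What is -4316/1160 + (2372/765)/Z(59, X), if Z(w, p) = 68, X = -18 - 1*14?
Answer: -554417/150858 ≈ -3.6751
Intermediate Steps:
X = -32 (X = -18 - 14 = -32)
-4316/1160 + (2372/765)/Z(59, X) = -4316/1160 + (2372/765)/68 = -4316*1/1160 + (2372*(1/765))*(1/68) = -1079/290 + (2372/765)*(1/68) = -1079/290 + 593/13005 = -554417/150858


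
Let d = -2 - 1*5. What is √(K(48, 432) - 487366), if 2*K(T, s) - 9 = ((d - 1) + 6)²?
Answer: 29*I*√2318/2 ≈ 698.11*I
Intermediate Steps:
d = -7 (d = -2 - 5 = -7)
K(T, s) = 13/2 (K(T, s) = 9/2 + ((-7 - 1) + 6)²/2 = 9/2 + (-8 + 6)²/2 = 9/2 + (½)*(-2)² = 9/2 + (½)*4 = 9/2 + 2 = 13/2)
√(K(48, 432) - 487366) = √(13/2 - 487366) = √(-974719/2) = 29*I*√2318/2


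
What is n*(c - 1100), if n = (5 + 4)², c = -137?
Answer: -100197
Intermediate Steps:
n = 81 (n = 9² = 81)
n*(c - 1100) = 81*(-137 - 1100) = 81*(-1237) = -100197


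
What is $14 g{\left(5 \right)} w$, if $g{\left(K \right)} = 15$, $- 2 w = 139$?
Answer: $-14595$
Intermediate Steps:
$w = - \frac{139}{2}$ ($w = \left(- \frac{1}{2}\right) 139 = - \frac{139}{2} \approx -69.5$)
$14 g{\left(5 \right)} w = 14 \cdot 15 \left(- \frac{139}{2}\right) = 210 \left(- \frac{139}{2}\right) = -14595$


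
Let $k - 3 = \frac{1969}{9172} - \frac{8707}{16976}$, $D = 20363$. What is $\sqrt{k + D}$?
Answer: $\frac{\sqrt{1928671397167851229}}{9731492} \approx 142.71$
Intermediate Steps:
$k = \frac{105169189}{38925968}$ ($k = 3 + \left(\frac{1969}{9172} - \frac{8707}{16976}\right) = 3 - \frac{11608715}{38925968} = \frac{105169189}{38925968} \approx 2.7018$)
$\sqrt{k + D} = \sqrt{\frac{105169189}{38925968} + 20363} = \sqrt{\frac{792754655573}{38925968}} = \frac{\sqrt{1928671397167851229}}{9731492}$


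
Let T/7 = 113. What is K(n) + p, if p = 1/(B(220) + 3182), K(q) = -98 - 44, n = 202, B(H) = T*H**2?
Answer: -5436836643/38287582 ≈ -142.00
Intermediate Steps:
T = 791 (T = 7*113 = 791)
B(H) = 791*H**2
K(q) = -142
p = 1/38287582 (p = 1/(791*220**2 + 3182) = 1/(791*48400 + 3182) = 1/(38284400 + 3182) = 1/38287582 ≈ 2.6118e-8)
K(n) + p = -142 + 1/38287582 = -5436836643/38287582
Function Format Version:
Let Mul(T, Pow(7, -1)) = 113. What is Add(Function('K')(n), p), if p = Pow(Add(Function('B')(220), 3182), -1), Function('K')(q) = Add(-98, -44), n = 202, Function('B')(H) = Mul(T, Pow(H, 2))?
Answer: Rational(-5436836643, 38287582) ≈ -142.00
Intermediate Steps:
T = 791 (T = Mul(7, 113) = 791)
Function('B')(H) = Mul(791, Pow(H, 2))
Function('K')(q) = -142
p = Rational(1, 38287582) (p = Pow(Add(Mul(791, Pow(220, 2)), 3182), -1) = Pow(Add(Mul(791, 48400), 3182), -1) = Pow(Add(38284400, 3182), -1) = Pow(38287582, -1) = Rational(1, 38287582) ≈ 2.6118e-8)
Add(Function('K')(n), p) = Add(-142, Rational(1, 38287582)) = Rational(-5436836643, 38287582)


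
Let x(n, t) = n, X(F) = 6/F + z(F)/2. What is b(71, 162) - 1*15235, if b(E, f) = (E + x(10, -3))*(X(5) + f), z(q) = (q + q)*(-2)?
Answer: -14129/5 ≈ -2825.8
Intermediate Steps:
z(q) = -4*q (z(q) = (2*q)*(-2) = -4*q)
X(F) = -2*F + 6/F (X(F) = 6/F - 4*F/2 = 6/F - 4*F*(½) = 6/F - 2*F = -2*F + 6/F)
b(E, f) = (10 + E)*(-44/5 + f) (b(E, f) = (E + 10)*((-2*5 + 6/5) + f) = (10 + E)*((-10 + 6*(⅕)) + f) = (10 + E)*((-10 + 6/5) + f) = (10 + E)*(-44/5 + f))
b(71, 162) - 1*15235 = (-88 + 10*162 - 44/5*71 + 71*162) - 1*15235 = (-88 + 1620 - 3124/5 + 11502) - 15235 = 62046/5 - 15235 = -14129/5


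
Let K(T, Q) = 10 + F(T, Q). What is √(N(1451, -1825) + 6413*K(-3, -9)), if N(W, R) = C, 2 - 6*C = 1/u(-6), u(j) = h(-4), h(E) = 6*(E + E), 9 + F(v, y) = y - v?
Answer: I*√18469246/24 ≈ 179.07*I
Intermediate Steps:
F(v, y) = -9 + y - v (F(v, y) = -9 + (y - v) = -9 + y - v)
h(E) = 12*E (h(E) = 6*(2*E) = 12*E)
u(j) = -48 (u(j) = 12*(-4) = -48)
K(T, Q) = 1 + Q - T (K(T, Q) = 10 + (-9 + Q - T) = 1 + Q - T)
C = 97/288 (C = ⅓ - ⅙/(-48) = ⅓ - ⅙*(-1/48) = ⅓ + 1/288 = 97/288 ≈ 0.33681)
N(W, R) = 97/288
√(N(1451, -1825) + 6413*K(-3, -9)) = √(97/288 + 6413*(1 - 9 - 1*(-3))) = √(97/288 + 6413*(1 - 9 + 3)) = √(97/288 + 6413*(-5)) = √(97/288 - 32065) = √(-9234623/288) = I*√18469246/24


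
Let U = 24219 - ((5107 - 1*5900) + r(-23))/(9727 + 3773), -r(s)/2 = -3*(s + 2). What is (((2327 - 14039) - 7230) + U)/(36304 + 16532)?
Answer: 71240419/713286000 ≈ 0.099876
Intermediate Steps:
r(s) = 12 + 6*s (r(s) = -(-6)*(s + 2) = -(-6)*(2 + s) = -2*(-6 - 3*s) = 12 + 6*s)
U = 326957419/13500 (U = 24219 - ((5107 - 1*5900) + (12 + 6*(-23)))/(9727 + 3773) = 24219 - ((5107 - 5900) + (12 - 138))/13500 = 24219 - (-793 - 126)/13500 = 24219 - (-919)/13500 = 24219 - 1*(-919/13500) = 24219 + 919/13500 = 326957419/13500 ≈ 24219.)
(((2327 - 14039) - 7230) + U)/(36304 + 16532) = (((2327 - 14039) - 7230) + 326957419/13500)/(36304 + 16532) = ((-11712 - 7230) + 326957419/13500)/52836 = (-18942 + 326957419/13500)*(1/52836) = (71240419/13500)*(1/52836) = 71240419/713286000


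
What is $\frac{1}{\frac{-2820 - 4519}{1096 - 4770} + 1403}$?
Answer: $\frac{3674}{5161961} \approx 0.00071174$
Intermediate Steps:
$\frac{1}{\frac{-2820 - 4519}{1096 - 4770} + 1403} = \frac{1}{- \frac{7339}{-3674} + 1403} = \frac{1}{\left(-7339\right) \left(- \frac{1}{3674}\right) + 1403} = \frac{1}{\frac{7339}{3674} + 1403} = \frac{1}{\frac{5161961}{3674}} = \frac{3674}{5161961}$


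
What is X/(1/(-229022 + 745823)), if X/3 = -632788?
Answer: -981076413564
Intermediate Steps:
X = -1898364 (X = 3*(-632788) = -1898364)
X/(1/(-229022 + 745823)) = -1898364/(1/(-229022 + 745823)) = -1898364/(1/516801) = -1898364/1/516801 = -1898364*516801 = -981076413564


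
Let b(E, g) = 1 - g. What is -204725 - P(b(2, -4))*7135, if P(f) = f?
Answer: -240400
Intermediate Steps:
-204725 - P(b(2, -4))*7135 = -204725 - (1 - 1*(-4))*7135 = -204725 - (1 + 4)*7135 = -204725 - 5*7135 = -204725 - 1*35675 = -204725 - 35675 = -240400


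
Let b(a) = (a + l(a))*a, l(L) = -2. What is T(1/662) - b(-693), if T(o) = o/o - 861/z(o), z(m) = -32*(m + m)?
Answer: -15127297/32 ≈ -4.7273e+5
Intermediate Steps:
z(m) = -64*m
b(a) = a*(-2 + a) (b(a) = (a - 2)*a = (-2 + a)*a = a*(-2 + a))
T(o) = 1 + 861/(64*o) (T(o) = o/o - 861*(-1/(64*o)) = 1 - (-861)/(64*o) = 1 + 861/(64*o))
T(1/662) - b(-693) = (861/64 + 1/662)/(1/662) - (-693)*(-2 - 693) = (861/64 + 1/662)/(1/662) - (-693)*(-695) = 662*(285023/21184) - 1*481635 = 285023/32 - 481635 = -15127297/32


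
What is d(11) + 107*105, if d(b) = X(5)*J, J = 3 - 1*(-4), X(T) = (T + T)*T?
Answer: 11585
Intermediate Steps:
X(T) = 2*T² (X(T) = (2*T)*T = 2*T²)
J = 7 (J = 3 + 4 = 7)
d(b) = 350 (d(b) = (2*5²)*7 = (2*25)*7 = 50*7 = 350)
d(11) + 107*105 = 350 + 107*105 = 350 + 11235 = 11585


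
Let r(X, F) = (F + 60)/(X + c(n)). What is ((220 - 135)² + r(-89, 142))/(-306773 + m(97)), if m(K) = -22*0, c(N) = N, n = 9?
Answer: -288899/12270920 ≈ -0.023543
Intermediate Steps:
m(K) = 0
r(X, F) = (60 + F)/(9 + X) (r(X, F) = (F + 60)/(X + 9) = (60 + F)/(9 + X))
((220 - 135)² + r(-89, 142))/(-306773 + m(97)) = ((220 - 135)² + (60 + 142)/(9 - 89))/(-306773 + 0) = (85² + 202/(-80))/(-306773) = (7225 - 1/80*202)*(-1/306773) = (7225 - 101/40)*(-1/306773) = (288899/40)*(-1/306773) = -288899/12270920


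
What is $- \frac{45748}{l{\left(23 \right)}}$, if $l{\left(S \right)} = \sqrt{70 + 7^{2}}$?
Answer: $- \frac{45748 \sqrt{119}}{119} \approx -4193.7$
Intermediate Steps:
$l{\left(S \right)} = \sqrt{119}$ ($l{\left(S \right)} = \sqrt{70 + 49} = \sqrt{119}$)
$- \frac{45748}{l{\left(23 \right)}} = - \frac{45748}{\sqrt{119}} = - 45748 \frac{\sqrt{119}}{119} = - \frac{45748 \sqrt{119}}{119}$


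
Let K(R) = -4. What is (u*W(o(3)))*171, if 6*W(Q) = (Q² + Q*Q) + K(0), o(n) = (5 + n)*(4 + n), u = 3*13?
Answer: 6966882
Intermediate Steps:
u = 39
o(n) = (4 + n)*(5 + n)
W(Q) = -⅔ + Q²/3 (W(Q) = ((Q² + Q*Q) - 4)/6 = ((Q² + Q²) - 4)/6 = (2*Q² - 4)/6 = (-4 + 2*Q²)/6 = -⅔ + Q²/3)
(u*W(o(3)))*171 = (39*(-⅔ + (20 + 3² + 9*3)²/3))*171 = (39*(-⅔ + (20 + 9 + 27)²/3))*171 = (39*(-⅔ + (⅓)*56²))*171 = (39*(-⅔ + (⅓)*3136))*171 = (39*(-⅔ + 3136/3))*171 = (39*(3134/3))*171 = 40742*171 = 6966882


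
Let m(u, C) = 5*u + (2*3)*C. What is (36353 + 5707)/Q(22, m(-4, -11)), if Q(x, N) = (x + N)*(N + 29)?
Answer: 3505/304 ≈ 11.530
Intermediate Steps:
m(u, C) = 5*u + 6*C
Q(x, N) = (29 + N)*(N + x) (Q(x, N) = (N + x)*(29 + N) = (29 + N)*(N + x))
(36353 + 5707)/Q(22, m(-4, -11)) = (36353 + 5707)/((5*(-4) + 6*(-11))² + 29*(5*(-4) + 6*(-11)) + 29*22 + (5*(-4) + 6*(-11))*22) = 42060/((-20 - 66)² + 29*(-20 - 66) + 638 + (-20 - 66)*22) = 42060/((-86)² + 29*(-86) + 638 - 86*22) = 42060/(7396 - 2494 + 638 - 1892) = 42060/3648 = 42060*(1/3648) = 3505/304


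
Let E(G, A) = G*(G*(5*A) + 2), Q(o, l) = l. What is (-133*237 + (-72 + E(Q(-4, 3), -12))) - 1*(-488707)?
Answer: 456580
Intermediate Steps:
E(G, A) = G*(2 + 5*A*G) (E(G, A) = G*(5*A*G + 2) = G*(2 + 5*A*G))
(-133*237 + (-72 + E(Q(-4, 3), -12))) - 1*(-488707) = (-133*237 + (-72 + 3*(2 + 5*(-12)*3))) - 1*(-488707) = (-31521 + (-72 + 3*(2 - 180))) + 488707 = (-31521 + (-72 + 3*(-178))) + 488707 = (-31521 + (-72 - 534)) + 488707 = (-31521 - 606) + 488707 = -32127 + 488707 = 456580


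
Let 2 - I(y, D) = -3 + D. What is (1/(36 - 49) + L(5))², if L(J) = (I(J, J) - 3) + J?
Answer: 625/169 ≈ 3.6982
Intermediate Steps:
I(y, D) = 5 - D (I(y, D) = 2 - (-3 + D) = 2 + (3 - D) = 5 - D)
L(J) = 2 (L(J) = ((5 - J) - 3) + J = (2 - J) + J = 2)
(1/(36 - 49) + L(5))² = (1/(36 - 49) + 2)² = (1/(-13) + 2)² = (-1/13 + 2)² = (25/13)² = 625/169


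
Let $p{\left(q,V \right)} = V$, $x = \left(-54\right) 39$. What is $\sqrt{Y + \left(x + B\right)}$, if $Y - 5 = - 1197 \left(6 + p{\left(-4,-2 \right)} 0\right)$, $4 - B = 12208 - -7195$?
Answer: $i \sqrt{28682} \approx 169.36 i$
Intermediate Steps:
$x = -2106$
$B = -19399$ ($B = 4 - \left(12208 - -7195\right) = 4 - \left(12208 + 7195\right) = 4 - 19403 = -19399$)
$Y = -7177$ ($Y = 5 - 1197 \left(6 - 0\right) = 5 - 1197 \left(6 + 0\right) = 5 - 7182 = -7177$)
$\sqrt{Y + \left(x + B\right)} = \sqrt{-7177 - 21505} = \sqrt{-28682} = i \sqrt{28682}$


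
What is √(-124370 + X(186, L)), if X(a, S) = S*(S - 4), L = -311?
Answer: I*√26405 ≈ 162.5*I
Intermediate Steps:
X(a, S) = S*(-4 + S)
√(-124370 + X(186, L)) = √(-124370 - 311*(-4 - 311)) = √(-124370 - 311*(-315)) = √(-124370 + 97965) = √(-26405) = I*√26405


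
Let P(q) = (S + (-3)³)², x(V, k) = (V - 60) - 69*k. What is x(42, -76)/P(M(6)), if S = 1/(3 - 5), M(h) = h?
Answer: 20904/3025 ≈ 6.9104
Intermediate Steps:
x(V, k) = -60 + V - 69*k (x(V, k) = (-60 + V) - 69*k = -60 + V - 69*k)
S = -½ (S = 1/(-2) = -½ ≈ -0.50000)
P(q) = 3025/4 (P(q) = (-½ + (-3)³)² = (-½ - 27)² = (-55/2)² = 3025/4)
x(42, -76)/P(M(6)) = (-60 + 42 - 69*(-76))/(3025/4) = (-60 + 42 + 5244)*(4/3025) = 5226*(4/3025) = 20904/3025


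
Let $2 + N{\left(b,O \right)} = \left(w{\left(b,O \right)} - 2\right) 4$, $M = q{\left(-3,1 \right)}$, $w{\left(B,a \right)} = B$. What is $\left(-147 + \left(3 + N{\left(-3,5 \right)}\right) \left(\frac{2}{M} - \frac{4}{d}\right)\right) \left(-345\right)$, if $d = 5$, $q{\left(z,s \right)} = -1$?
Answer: $32361$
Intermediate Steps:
$M = -1$
$N{\left(b,O \right)} = -10 + 4 b$ ($N{\left(b,O \right)} = -2 + \left(b - 2\right) 4 = -2 + \left(-2 + b\right) 4 = -2 + \left(-8 + 4 b\right) = -10 + 4 b$)
$\left(-147 + \left(3 + N{\left(-3,5 \right)}\right) \left(\frac{2}{M} - \frac{4}{d}\right)\right) \left(-345\right) = \left(-147 + \left(3 + \left(-10 + 4 \left(-3\right)\right)\right) \left(\frac{2}{-1} - \frac{4}{5}\right)\right) \left(-345\right) = \left(-147 + \left(3 - 22\right) \left(2 \left(-1\right) - \frac{4}{5}\right)\right) \left(-345\right) = \left(-147 + \left(3 - 22\right) \left(-2 - \frac{4}{5}\right)\right) \left(-345\right) = \left(-147 - - \frac{266}{5}\right) \left(-345\right) = \left(-147 + \frac{266}{5}\right) \left(-345\right) = \left(- \frac{469}{5}\right) \left(-345\right) = 32361$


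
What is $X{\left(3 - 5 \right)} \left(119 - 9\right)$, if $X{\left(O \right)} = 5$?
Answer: $550$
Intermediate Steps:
$X{\left(3 - 5 \right)} \left(119 - 9\right) = 5 \left(119 - 9\right) = 5 \cdot 110 = 550$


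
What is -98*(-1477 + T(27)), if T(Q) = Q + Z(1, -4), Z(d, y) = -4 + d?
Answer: 142394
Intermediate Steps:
T(Q) = -3 + Q (T(Q) = Q + (-4 + 1) = Q - 3 = -3 + Q)
-98*(-1477 + T(27)) = -98*(-1477 + (-3 + 27)) = -98*(-1477 + 24) = -98*(-1453) = 142394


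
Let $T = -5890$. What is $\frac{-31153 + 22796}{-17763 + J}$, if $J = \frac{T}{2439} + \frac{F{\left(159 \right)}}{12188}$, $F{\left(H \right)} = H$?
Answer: $\frac{248424627924}{528103787435} \approx 0.47041$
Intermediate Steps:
$J = - \frac{71399519}{29726532}$ ($J = - \frac{5890}{2439} + \frac{159}{12188} = - \frac{71399519}{29726532} \approx -2.4019$)
$\frac{-31153 + 22796}{-17763 + J} = \frac{-31153 + 22796}{-17763 - \frac{71399519}{29726532}} = - \frac{8357}{- \frac{528103787435}{29726532}} = \left(-8357\right) \left(- \frac{29726532}{528103787435}\right) = \frac{248424627924}{528103787435}$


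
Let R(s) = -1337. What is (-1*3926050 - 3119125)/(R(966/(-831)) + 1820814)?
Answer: -7045175/1819477 ≈ -3.8721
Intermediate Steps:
(-1*3926050 - 3119125)/(R(966/(-831)) + 1820814) = (-1*3926050 - 3119125)/(-1337 + 1820814) = (-3926050 - 3119125)/1819477 = -7045175*1/1819477 = -7045175/1819477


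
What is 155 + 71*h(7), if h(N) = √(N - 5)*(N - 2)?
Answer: 155 + 355*√2 ≈ 657.05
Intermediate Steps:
h(N) = √(-5 + N)*(-2 + N)
155 + 71*h(7) = 155 + 71*(√(-5 + 7)*(-2 + 7)) = 155 + 71*(√2*5) = 155 + 71*(5*√2) = 155 + 355*√2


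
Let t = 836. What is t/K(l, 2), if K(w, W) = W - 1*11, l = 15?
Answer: -836/9 ≈ -92.889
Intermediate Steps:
K(w, W) = -11 + W (K(w, W) = W - 11 = -11 + W)
t/K(l, 2) = 836/(-11 + 2) = 836/(-9) = 836*(-⅑) = -836/9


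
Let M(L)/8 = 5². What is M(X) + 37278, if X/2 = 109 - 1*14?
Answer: 37478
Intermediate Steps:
X = 190 (X = 2*(109 - 1*14) = 2*(109 - 14) = 2*95 = 190)
M(L) = 200 (M(L) = 8*5² = 8*25 = 200)
M(X) + 37278 = 200 + 37278 = 37478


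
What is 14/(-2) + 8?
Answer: 1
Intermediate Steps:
14/(-2) + 8 = 14*(-½) + 8 = -7 + 8 = 1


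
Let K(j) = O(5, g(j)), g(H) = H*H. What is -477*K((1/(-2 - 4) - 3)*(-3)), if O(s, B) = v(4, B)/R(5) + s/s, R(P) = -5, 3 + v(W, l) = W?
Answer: -1908/5 ≈ -381.60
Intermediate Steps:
v(W, l) = -3 + W
g(H) = H²
O(s, B) = ⅘ (O(s, B) = (-3 + 4)/(-5) + s/s = 1*(-⅕) + 1 = -⅕ + 1 = ⅘)
K(j) = ⅘
-477*K((1/(-2 - 4) - 3)*(-3)) = -477*⅘ = -1908/5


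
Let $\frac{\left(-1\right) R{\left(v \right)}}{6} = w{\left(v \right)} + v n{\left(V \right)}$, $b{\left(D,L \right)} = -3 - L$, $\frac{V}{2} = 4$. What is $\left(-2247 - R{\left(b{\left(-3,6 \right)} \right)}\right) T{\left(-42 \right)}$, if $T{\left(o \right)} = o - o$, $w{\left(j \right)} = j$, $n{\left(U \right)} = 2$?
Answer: $0$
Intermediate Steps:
$V = 8$ ($V = 2 \cdot 4 = 8$)
$T{\left(o \right)} = 0$
$R{\left(v \right)} = - 18 v$ ($R{\left(v \right)} = - 6 \left(v + v 2\right) = - 6 \left(v + 2 v\right) = - 6 \cdot 3 v = - 18 v$)
$\left(-2247 - R{\left(b{\left(-3,6 \right)} \right)}\right) T{\left(-42 \right)} = \left(-2247 - - 18 \left(-3 - 6\right)\right) 0 = \left(-2247 - \left(-18\right) \left(-9\right)\right) 0 = \left(-2247 - 162\right) 0 = \left(-2409\right) 0 = 0$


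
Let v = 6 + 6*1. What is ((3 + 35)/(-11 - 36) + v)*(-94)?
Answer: -1052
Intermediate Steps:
v = 12 (v = 6 + 6 = 12)
((3 + 35)/(-11 - 36) + v)*(-94) = ((3 + 35)/(-11 - 36) + 12)*(-94) = (38/(-47) + 12)*(-94) = (38*(-1/47) + 12)*(-94) = (-38/47 + 12)*(-94) = (526/47)*(-94) = -1052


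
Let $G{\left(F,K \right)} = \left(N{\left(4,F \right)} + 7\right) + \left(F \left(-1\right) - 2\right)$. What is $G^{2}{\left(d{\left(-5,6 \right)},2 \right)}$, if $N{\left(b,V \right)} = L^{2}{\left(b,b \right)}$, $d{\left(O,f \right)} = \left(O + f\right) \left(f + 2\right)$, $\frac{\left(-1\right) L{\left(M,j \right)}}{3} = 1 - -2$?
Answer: $6084$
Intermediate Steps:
$L{\left(M,j \right)} = -9$ ($L{\left(M,j \right)} = - 3 \left(1 - -2\right) = - 3 \left(1 + 2\right) = \left(-3\right) 3 = -9$)
$d{\left(O,f \right)} = \left(2 + f\right) \left(O + f\right)$ ($d{\left(O,f \right)} = \left(O + f\right) \left(2 + f\right) = \left(2 + f\right) \left(O + f\right)$)
$N{\left(b,V \right)} = 81$ ($N{\left(b,V \right)} = \left(-9\right)^{2} = 81$)
$G{\left(F,K \right)} = 86 - F$ ($G{\left(F,K \right)} = \left(81 + 7\right) + \left(F \left(-1\right) - 2\right) = 88 - \left(2 + F\right) = 86 - F$)
$G^{2}{\left(d{\left(-5,6 \right)},2 \right)} = \left(86 - \left(6^{2} + 2 \left(-5\right) + 2 \cdot 6 - 30\right)\right)^{2} = \left(86 - \left(36 - 10 + 12 - 30\right)\right)^{2} = \left(86 - 8\right)^{2} = 78^{2} = 6084$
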